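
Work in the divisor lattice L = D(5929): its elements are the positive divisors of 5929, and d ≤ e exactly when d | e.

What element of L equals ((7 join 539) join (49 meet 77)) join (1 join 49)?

7 ∨ 539 = 539
49 ∧ 77 = 7
539 ∨ 7 = 539
1 ∨ 49 = 49
539 ∨ 49 = 539

539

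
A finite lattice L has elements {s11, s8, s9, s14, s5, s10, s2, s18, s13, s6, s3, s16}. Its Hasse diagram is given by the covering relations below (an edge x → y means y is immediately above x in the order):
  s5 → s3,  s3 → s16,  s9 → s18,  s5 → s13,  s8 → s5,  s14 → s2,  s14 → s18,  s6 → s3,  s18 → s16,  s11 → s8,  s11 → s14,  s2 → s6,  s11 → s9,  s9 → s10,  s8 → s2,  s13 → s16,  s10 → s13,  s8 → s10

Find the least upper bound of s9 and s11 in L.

Common upper bounds of {s9, s11}: s10, s13, s16, s18, s9.
The least among these is s9.

s9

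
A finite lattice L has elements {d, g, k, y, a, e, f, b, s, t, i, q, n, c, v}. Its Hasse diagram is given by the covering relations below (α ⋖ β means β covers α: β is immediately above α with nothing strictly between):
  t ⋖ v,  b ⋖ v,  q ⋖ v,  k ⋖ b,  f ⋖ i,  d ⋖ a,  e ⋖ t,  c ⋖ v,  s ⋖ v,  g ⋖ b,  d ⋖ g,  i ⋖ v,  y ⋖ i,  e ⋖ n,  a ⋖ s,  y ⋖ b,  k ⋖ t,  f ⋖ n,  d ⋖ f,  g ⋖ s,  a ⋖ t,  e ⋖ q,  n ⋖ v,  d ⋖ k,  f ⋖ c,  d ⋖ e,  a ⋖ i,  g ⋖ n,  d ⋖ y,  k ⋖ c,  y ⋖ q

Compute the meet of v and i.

i

Common lower bounds of {v, i}: a, d, f, i, y.
The greatest among these is i.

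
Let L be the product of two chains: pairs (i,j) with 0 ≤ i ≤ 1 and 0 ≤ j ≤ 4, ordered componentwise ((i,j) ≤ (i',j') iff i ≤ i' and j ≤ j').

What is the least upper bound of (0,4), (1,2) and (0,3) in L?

(1,4)

In a product of chains, the join is componentwise max, giving (1,4).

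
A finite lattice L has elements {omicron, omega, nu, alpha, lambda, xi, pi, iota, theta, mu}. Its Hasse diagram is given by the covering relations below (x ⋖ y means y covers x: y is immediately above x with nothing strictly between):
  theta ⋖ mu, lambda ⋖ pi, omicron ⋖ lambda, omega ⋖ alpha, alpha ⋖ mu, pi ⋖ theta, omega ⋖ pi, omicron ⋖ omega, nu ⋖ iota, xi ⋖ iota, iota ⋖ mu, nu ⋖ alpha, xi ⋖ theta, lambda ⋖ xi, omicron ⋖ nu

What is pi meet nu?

Common lower bounds of {pi, nu}: omicron.
The greatest among these is omicron.

omicron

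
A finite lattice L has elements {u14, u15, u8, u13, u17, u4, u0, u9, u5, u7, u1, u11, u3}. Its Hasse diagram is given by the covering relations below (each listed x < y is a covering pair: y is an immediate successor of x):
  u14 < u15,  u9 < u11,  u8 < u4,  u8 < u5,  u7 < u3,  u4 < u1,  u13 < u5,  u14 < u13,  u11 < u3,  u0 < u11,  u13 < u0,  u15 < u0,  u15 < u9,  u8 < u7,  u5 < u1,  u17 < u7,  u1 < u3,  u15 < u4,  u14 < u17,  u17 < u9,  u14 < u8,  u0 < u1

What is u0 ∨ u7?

u3

Common upper bounds of {u0, u7}: u3.
The least among these is u3.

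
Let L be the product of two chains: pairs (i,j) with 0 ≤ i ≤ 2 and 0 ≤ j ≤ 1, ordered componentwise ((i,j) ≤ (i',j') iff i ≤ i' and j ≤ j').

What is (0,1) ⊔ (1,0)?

(1,1)

In a product of chains, the join is componentwise max, giving (1,1).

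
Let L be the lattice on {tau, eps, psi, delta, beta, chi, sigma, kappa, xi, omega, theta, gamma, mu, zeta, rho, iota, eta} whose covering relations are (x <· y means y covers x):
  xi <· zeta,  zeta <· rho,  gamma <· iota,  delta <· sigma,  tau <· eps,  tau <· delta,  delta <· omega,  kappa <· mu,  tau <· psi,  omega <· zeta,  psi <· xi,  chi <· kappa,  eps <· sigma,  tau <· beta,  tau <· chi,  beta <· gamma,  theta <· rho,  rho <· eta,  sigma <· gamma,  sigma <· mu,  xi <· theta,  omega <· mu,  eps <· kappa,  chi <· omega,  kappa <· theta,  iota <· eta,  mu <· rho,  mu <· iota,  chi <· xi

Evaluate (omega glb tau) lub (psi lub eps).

theta

omega ∧ tau = tau
psi ∨ eps = theta
tau ∨ theta = theta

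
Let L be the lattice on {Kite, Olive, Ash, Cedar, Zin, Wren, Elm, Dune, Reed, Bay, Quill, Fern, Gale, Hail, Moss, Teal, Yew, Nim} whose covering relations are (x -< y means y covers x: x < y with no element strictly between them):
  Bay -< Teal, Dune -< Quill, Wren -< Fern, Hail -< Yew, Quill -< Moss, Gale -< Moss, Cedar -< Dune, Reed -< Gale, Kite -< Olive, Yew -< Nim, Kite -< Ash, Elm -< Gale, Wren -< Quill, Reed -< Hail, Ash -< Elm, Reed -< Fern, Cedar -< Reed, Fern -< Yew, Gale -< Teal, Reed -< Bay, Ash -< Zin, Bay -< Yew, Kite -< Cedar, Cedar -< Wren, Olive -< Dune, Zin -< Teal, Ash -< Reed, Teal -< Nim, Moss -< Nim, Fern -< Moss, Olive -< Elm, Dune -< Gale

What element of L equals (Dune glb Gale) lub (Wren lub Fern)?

Moss

Dune ∧ Gale = Dune
Wren ∨ Fern = Fern
Dune ∨ Fern = Moss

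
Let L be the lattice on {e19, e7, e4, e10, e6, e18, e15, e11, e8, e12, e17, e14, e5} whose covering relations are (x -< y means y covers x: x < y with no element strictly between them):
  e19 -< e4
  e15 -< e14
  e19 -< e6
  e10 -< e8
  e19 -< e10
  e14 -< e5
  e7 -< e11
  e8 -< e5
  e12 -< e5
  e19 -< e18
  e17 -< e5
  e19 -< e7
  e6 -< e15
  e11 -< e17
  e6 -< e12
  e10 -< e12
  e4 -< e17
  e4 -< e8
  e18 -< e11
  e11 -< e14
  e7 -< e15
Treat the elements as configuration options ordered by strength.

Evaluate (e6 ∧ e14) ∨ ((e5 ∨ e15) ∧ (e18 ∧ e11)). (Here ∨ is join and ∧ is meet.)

e6 ∧ e14 = e6
e5 ∨ e15 = e5
e18 ∧ e11 = e18
e5 ∧ e18 = e18
e6 ∨ e18 = e14

e14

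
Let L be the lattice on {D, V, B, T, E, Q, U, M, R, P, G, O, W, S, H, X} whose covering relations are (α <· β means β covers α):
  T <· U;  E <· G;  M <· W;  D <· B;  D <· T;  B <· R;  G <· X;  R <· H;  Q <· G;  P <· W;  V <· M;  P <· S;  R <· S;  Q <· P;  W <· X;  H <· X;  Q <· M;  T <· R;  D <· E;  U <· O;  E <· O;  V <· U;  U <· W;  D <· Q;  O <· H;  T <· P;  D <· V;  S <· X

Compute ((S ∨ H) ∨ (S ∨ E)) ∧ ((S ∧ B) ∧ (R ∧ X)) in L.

B

S ∨ H = X
S ∨ E = X
X ∨ X = X
S ∧ B = B
R ∧ X = R
B ∧ R = B
X ∧ B = B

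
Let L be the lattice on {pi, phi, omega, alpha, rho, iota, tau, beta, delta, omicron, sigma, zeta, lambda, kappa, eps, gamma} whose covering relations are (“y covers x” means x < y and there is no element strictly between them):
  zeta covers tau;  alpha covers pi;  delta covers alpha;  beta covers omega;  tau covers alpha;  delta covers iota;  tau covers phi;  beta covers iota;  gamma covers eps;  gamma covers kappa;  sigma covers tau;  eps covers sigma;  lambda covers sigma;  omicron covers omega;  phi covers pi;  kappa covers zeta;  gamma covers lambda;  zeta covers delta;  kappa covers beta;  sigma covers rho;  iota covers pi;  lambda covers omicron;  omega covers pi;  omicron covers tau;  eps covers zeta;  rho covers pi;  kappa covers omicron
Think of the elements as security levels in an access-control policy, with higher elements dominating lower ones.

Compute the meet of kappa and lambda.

omicron

Common lower bounds of {kappa, lambda}: alpha, omega, omicron, phi, pi, tau.
The greatest among these is omicron.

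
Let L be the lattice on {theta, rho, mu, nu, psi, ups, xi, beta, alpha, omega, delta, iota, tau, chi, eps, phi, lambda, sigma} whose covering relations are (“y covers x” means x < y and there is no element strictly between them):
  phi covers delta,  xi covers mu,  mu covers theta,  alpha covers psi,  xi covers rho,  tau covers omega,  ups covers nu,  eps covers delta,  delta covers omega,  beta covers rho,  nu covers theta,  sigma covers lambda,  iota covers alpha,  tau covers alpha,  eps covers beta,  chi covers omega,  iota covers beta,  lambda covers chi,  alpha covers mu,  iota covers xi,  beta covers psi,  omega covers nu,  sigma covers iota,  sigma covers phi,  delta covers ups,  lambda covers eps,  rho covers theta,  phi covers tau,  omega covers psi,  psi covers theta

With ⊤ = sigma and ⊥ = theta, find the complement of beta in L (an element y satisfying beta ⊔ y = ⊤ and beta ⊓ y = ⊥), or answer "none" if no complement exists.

none

For every candidate y, either beta ∨ y ≠ sigma or beta ∧ y ≠ theta; no complement exists.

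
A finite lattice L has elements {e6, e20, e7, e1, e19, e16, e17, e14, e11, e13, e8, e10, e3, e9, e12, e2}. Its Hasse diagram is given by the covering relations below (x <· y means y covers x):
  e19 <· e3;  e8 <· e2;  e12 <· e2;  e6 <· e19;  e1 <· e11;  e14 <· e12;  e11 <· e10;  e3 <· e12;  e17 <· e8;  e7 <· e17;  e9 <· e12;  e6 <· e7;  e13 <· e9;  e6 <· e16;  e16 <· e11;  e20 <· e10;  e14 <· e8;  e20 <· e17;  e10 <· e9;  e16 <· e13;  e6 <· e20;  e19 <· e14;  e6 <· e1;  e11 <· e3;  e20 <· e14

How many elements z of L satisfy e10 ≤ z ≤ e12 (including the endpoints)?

The interval [e10, e12] = {e10, e12, e9}, which has 3 elements.

3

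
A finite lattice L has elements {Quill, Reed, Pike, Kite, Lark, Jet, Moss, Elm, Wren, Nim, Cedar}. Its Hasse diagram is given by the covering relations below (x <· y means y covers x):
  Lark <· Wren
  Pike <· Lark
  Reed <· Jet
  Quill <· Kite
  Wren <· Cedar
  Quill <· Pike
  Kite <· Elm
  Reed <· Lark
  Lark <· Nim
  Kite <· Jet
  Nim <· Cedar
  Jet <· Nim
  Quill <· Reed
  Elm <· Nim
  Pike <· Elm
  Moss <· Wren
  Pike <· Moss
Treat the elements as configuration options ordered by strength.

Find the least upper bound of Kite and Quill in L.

Common upper bounds of {Kite, Quill}: Cedar, Elm, Jet, Kite, Nim.
The least among these is Kite.

Kite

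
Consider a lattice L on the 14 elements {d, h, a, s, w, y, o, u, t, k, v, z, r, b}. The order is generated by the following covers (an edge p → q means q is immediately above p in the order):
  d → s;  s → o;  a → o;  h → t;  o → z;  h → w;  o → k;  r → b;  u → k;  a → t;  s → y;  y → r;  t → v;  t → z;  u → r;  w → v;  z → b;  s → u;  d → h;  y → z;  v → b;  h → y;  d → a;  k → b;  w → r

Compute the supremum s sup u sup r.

Common upper bounds of {s, u, r}: b, r.
The least among these is r.

r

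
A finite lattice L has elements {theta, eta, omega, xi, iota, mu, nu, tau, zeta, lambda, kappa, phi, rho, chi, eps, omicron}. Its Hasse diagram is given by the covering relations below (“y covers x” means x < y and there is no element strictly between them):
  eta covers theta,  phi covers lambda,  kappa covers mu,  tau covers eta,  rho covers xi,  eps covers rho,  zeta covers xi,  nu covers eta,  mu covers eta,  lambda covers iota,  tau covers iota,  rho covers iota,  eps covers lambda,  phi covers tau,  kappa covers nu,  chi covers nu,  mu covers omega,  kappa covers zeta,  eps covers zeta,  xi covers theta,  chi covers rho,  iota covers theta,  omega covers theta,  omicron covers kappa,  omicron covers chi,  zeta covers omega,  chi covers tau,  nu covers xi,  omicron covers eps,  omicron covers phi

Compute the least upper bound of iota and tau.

tau

Common upper bounds of {iota, tau}: chi, omicron, phi, tau.
The least among these is tau.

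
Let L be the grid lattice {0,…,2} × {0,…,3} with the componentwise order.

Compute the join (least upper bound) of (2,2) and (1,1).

(2,2)

In a product of chains, the join is componentwise max, giving (2,2).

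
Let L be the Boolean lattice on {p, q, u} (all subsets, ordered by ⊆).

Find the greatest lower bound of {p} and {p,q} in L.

{p}

Under ⊆, meet is intersection: {p} ∩ {p,q} = {p}.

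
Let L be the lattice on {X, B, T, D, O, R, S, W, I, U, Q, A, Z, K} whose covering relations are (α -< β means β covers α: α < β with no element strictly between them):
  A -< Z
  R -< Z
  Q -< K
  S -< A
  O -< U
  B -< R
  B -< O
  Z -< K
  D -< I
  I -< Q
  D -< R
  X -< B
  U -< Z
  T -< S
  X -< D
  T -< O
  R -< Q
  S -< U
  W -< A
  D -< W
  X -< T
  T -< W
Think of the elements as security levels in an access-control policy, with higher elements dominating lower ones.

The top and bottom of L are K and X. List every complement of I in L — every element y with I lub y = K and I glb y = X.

O, S, T, U

Need y with I ∨ y = K and I ∧ y = X.
Checking each element gives: O, S, T, U.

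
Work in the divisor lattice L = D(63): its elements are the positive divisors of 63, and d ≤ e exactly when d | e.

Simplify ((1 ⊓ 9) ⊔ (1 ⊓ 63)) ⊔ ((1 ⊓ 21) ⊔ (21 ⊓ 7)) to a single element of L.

1 ∧ 9 = 1
1 ∧ 63 = 1
1 ∨ 1 = 1
1 ∧ 21 = 1
21 ∧ 7 = 7
1 ∨ 7 = 7
1 ∨ 7 = 7

7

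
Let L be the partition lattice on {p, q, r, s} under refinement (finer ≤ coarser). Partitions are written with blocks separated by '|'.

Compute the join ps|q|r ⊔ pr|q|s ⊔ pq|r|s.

The join of ps|q|r, pr|q|s, pq|r|s merges any blocks that overlap across the partitions, giving pqrs.

pqrs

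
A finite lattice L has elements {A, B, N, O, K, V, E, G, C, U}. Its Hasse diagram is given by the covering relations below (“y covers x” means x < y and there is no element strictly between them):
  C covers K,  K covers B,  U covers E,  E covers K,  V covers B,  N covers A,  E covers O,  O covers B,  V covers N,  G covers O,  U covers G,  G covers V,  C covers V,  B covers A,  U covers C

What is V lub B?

Common upper bounds of {V, B}: C, G, U, V.
The least among these is V.

V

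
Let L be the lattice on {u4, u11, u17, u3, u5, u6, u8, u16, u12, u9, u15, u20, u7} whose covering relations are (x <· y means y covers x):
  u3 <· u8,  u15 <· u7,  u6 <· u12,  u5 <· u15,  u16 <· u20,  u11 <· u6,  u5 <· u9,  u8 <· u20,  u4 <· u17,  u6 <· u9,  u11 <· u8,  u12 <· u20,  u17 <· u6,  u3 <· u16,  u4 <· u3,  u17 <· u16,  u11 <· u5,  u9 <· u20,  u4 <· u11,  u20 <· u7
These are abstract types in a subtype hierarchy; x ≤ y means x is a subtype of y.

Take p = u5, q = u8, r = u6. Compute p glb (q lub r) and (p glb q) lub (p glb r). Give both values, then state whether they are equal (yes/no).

u5; u11; no

q lub r = u20, so p glb (q lub r) = u5 glb u20 = u5.
p glb q = u11 and p glb r = u11, so (p glb q) lub (p glb r) = u11 lub u11 = u11.
Equal: no.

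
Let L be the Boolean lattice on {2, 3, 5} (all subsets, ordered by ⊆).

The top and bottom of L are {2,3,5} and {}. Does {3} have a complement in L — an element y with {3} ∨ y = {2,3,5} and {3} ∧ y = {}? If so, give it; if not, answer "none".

{2,5}

Need y with {3} ∨ y = {2,3,5} and {3} ∧ y = {}.
Checking each element gives: {2,5}.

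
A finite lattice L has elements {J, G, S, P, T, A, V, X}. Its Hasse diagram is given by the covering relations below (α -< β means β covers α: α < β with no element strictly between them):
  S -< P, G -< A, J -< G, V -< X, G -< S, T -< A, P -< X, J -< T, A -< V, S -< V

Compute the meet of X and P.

P

Common lower bounds of {X, P}: G, J, P, S.
The greatest among these is P.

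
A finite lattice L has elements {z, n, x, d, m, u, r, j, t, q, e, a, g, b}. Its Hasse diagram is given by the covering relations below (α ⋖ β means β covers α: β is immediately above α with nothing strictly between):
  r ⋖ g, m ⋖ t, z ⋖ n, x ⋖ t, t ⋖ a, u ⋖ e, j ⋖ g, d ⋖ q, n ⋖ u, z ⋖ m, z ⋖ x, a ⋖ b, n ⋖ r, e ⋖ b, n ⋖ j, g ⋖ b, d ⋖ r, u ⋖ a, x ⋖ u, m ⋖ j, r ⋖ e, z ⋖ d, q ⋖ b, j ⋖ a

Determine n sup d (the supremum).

r

Common upper bounds of {n, d}: b, e, g, r.
The least among these is r.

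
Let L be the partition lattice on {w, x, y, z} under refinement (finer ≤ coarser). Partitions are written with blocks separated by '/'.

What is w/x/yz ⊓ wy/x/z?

w/x/y/z

The meet (common refinement) of w/x/yz and wy/x/z intersects blocks pairwise, giving w/x/y/z.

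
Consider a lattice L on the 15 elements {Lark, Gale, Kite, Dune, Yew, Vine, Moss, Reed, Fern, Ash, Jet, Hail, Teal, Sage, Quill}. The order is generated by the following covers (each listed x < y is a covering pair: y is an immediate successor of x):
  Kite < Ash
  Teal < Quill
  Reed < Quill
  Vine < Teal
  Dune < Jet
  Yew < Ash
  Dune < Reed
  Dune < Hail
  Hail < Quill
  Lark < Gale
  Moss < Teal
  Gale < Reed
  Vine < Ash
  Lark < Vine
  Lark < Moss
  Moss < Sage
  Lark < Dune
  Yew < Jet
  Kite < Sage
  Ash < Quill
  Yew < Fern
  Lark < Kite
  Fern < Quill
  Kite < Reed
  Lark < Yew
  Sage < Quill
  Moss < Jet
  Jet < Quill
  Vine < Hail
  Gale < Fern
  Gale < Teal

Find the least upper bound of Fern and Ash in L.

Quill

Common upper bounds of {Fern, Ash}: Quill.
The least among these is Quill.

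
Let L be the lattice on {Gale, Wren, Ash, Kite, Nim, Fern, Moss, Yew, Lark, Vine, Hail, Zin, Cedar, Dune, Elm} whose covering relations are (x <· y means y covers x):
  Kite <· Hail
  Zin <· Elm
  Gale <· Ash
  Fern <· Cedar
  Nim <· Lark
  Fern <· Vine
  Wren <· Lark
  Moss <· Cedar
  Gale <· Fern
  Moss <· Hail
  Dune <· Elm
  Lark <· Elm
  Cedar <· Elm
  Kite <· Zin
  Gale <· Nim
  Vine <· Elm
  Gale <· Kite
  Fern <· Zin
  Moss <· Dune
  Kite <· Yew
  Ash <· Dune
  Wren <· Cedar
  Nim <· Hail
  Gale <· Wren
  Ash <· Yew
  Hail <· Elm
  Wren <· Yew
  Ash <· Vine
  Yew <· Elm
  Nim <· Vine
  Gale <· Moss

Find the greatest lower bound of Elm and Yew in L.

Yew

Common lower bounds of {Elm, Yew}: Ash, Gale, Kite, Wren, Yew.
The greatest among these is Yew.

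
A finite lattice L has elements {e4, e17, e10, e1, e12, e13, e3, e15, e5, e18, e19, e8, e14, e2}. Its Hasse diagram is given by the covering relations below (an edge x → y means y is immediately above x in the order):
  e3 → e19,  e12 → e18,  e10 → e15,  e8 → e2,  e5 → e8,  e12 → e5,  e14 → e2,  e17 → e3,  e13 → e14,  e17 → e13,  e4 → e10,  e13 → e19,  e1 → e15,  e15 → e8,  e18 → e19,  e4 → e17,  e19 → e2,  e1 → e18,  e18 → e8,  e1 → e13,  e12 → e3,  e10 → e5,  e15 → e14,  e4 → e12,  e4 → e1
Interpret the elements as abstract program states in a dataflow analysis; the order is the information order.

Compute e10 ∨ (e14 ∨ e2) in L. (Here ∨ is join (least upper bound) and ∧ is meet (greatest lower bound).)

e2

e14 ∨ e2 = e2
e10 ∨ e2 = e2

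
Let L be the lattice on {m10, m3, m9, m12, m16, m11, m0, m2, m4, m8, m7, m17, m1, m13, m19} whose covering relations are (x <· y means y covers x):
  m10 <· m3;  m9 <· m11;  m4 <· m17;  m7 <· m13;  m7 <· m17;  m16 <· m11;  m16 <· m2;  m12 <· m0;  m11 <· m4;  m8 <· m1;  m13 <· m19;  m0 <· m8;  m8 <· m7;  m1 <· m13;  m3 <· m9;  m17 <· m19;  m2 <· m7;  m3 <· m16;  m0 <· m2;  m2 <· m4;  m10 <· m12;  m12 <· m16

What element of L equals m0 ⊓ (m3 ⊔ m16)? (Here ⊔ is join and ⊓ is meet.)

m3 ∨ m16 = m16
m0 ∧ m16 = m12

m12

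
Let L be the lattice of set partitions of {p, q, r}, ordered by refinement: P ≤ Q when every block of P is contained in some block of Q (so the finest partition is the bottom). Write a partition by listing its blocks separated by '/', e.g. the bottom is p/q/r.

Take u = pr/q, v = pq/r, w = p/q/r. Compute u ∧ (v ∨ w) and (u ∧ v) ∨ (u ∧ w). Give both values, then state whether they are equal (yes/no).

p/q/r; p/q/r; yes

v ∨ w = pq/r, so u ∧ (v ∨ w) = pr/q ∧ pq/r = p/q/r.
u ∧ v = p/q/r and u ∧ w = p/q/r, so (u ∧ v) ∨ (u ∧ w) = p/q/r ∨ p/q/r = p/q/r.
Equal: yes.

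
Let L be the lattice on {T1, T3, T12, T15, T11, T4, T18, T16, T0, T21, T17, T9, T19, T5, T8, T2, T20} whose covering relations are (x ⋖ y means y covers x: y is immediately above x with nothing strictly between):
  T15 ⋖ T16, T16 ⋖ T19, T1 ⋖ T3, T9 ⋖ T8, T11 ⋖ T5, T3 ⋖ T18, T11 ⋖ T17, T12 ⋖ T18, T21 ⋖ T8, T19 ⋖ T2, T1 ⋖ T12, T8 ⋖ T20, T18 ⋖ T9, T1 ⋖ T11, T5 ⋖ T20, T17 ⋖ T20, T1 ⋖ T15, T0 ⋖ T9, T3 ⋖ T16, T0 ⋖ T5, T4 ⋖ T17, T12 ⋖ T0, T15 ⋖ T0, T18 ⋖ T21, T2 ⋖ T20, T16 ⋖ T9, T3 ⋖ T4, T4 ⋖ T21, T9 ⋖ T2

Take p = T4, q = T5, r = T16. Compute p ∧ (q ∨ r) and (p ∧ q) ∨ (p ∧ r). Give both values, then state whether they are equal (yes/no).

T4; T3; no

q ∨ r = T20, so p ∧ (q ∨ r) = T4 ∧ T20 = T4.
p ∧ q = T1 and p ∧ r = T3, so (p ∧ q) ∨ (p ∧ r) = T1 ∨ T3 = T3.
Equal: no.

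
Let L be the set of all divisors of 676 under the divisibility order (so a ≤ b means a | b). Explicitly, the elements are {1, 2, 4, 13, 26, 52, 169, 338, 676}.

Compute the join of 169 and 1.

In the divisibility order, the join is the least common multiple: lcm(169, 1) = 169.

169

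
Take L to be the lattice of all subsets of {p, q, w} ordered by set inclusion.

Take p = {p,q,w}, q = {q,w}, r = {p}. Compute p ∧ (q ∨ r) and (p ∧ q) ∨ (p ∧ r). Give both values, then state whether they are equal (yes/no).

{p,q,w}; {p,q,w}; yes

q ∨ r = {p,q,w}, so p ∧ (q ∨ r) = {p,q,w} ∧ {p,q,w} = {p,q,w}.
p ∧ q = {q,w} and p ∧ r = {p}, so (p ∧ q) ∨ (p ∧ r) = {q,w} ∨ {p} = {p,q,w}.
Equal: yes.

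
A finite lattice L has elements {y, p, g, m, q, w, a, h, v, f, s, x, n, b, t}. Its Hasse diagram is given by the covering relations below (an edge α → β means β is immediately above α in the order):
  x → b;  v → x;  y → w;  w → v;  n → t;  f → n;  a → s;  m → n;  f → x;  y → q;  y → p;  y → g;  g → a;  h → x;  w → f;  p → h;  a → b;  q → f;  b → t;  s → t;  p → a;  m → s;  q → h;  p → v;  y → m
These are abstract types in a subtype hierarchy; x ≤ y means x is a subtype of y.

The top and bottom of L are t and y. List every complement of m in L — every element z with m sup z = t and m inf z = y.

b, h, v, x

Need z with m ∨ z = t and m ∧ z = y.
Checking each element gives: b, h, v, x.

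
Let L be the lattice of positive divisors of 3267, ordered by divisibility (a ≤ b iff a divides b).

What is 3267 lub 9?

3267

Common upper bounds of {3267, 9}: 3267.
The least among these is 3267.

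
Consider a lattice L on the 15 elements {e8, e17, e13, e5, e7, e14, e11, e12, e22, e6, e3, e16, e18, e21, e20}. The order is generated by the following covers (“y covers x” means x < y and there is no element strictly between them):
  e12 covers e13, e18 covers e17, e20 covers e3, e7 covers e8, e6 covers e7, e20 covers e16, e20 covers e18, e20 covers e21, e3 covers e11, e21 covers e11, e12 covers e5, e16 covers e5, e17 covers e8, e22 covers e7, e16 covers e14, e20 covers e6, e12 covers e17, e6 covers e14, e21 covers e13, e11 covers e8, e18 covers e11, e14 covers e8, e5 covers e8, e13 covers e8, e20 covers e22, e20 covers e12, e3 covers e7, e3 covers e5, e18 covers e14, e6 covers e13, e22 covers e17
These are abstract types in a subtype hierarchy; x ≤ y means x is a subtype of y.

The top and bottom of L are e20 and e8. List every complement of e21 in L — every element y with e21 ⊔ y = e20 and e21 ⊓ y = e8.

e14, e16, e17, e22, e5, e7

Need y with e21 ∨ y = e20 and e21 ∧ y = e8.
Checking each element gives: e14, e16, e17, e22, e5, e7.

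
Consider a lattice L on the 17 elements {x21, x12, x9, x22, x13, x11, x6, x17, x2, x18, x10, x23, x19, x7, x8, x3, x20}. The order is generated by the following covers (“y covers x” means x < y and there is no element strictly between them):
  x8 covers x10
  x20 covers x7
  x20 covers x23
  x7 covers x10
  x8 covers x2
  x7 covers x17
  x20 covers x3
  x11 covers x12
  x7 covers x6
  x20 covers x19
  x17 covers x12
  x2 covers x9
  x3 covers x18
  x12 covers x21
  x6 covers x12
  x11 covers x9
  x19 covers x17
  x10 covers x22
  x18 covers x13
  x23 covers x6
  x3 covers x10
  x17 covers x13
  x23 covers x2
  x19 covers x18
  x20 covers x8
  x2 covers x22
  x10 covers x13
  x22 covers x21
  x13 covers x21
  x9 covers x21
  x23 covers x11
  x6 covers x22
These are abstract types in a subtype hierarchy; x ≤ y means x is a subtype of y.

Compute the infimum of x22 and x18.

Common lower bounds of {x22, x18}: x21.
The greatest among these is x21.

x21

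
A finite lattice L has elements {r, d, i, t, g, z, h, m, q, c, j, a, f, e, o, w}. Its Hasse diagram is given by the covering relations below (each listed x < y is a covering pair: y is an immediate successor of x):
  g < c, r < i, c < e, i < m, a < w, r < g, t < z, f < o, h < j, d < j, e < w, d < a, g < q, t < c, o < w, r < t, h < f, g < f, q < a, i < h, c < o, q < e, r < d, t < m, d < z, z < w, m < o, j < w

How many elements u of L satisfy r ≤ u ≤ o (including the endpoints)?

The interval [r, o] = {c, f, g, h, i, m, o, r, t}, which has 9 elements.

9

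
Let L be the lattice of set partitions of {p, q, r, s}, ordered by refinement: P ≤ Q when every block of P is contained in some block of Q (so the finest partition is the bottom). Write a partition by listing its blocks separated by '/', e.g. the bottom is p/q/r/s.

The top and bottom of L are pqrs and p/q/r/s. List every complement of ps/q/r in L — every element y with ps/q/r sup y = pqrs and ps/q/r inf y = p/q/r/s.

Need y with ps/q/r ∨ y = pqrs and ps/q/r ∧ y = p/q/r/s.
Checking each element gives: p/qrs, pq/rs, pqr/s, pr/qs.

p/qrs, pq/rs, pqr/s, pr/qs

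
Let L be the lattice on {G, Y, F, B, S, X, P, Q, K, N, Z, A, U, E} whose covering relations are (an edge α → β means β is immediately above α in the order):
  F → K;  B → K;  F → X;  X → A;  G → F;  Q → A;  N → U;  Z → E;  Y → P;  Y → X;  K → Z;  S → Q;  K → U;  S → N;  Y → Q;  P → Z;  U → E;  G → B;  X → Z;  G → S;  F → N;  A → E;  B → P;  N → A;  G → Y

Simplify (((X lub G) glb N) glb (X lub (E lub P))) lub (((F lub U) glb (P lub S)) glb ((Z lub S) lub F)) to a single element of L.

X ∨ G = X
X ∧ N = F
E ∨ P = E
X ∨ E = E
F ∧ E = F
F ∨ U = U
P ∨ S = E
U ∧ E = U
Z ∨ S = E
E ∨ F = E
U ∧ E = U
F ∨ U = U

U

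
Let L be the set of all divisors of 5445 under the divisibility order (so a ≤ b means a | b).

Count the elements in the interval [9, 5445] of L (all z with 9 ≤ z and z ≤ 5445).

6

The interval [9, 5445] = {1089, 45, 495, 5445, 9, 99}, which has 6 elements.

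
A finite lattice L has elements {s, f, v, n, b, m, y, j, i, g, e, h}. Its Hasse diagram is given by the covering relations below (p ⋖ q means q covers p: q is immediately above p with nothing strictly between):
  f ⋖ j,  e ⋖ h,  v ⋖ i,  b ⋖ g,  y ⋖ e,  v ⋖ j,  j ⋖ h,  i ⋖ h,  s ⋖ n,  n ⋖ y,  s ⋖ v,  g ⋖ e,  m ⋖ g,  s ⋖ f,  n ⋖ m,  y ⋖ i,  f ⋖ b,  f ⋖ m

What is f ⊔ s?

Common upper bounds of {f, s}: b, e, f, g, h, j, m.
The least among these is f.

f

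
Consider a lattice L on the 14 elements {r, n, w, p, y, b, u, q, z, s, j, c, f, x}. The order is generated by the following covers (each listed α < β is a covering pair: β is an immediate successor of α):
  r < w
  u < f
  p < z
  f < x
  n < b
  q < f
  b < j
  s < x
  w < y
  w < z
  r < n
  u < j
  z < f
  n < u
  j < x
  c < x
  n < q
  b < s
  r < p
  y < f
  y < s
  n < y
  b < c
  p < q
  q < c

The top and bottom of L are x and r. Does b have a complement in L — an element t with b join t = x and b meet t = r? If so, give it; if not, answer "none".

z

Need t with b ∨ t = x and b ∧ t = r.
Checking each element gives: z.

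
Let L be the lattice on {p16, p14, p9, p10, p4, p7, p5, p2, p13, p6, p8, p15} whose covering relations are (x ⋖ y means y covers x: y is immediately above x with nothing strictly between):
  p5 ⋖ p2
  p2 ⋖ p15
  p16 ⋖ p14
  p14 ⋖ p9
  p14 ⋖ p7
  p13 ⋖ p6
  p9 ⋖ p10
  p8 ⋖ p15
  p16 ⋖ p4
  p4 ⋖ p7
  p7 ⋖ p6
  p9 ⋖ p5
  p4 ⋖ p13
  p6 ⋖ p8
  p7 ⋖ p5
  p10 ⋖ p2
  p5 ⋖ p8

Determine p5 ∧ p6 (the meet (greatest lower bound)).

Common lower bounds of {p5, p6}: p14, p16, p4, p7.
The greatest among these is p7.

p7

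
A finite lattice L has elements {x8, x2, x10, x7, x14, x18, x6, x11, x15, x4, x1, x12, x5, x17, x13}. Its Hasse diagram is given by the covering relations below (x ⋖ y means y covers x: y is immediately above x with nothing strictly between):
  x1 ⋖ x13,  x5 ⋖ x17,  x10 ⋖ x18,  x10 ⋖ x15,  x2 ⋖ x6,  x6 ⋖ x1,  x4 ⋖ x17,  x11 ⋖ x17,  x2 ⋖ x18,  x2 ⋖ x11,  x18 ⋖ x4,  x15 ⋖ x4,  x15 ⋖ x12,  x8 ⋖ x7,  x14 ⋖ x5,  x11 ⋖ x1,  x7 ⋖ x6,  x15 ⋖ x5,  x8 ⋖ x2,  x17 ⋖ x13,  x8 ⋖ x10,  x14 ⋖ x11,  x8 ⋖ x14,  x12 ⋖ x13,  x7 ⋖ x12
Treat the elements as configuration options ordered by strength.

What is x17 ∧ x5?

x5

Common lower bounds of {x17, x5}: x10, x14, x15, x5, x8.
The greatest among these is x5.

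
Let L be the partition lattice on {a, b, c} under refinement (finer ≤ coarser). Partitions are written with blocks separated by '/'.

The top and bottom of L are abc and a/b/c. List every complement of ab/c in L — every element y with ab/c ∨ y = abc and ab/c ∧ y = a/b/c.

a/bc, ac/b

Need y with ab/c ∨ y = abc and ab/c ∧ y = a/b/c.
Checking each element gives: a/bc, ac/b.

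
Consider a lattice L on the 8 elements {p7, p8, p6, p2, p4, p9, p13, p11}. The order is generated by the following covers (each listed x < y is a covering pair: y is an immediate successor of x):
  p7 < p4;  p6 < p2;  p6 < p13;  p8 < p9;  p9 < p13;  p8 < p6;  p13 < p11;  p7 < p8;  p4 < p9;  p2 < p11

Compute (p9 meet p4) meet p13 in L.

p4

p9 ∧ p4 = p4
p4 ∧ p13 = p4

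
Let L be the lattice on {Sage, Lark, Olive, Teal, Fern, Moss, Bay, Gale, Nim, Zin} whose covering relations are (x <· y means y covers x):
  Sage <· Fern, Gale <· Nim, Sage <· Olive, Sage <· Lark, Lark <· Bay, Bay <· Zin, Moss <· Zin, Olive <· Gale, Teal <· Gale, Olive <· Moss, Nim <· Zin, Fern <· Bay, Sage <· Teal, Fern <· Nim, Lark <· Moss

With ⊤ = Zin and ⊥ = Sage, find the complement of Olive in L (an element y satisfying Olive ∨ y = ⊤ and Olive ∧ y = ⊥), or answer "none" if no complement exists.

Need y with Olive ∨ y = Zin and Olive ∧ y = Sage.
Checking each element gives: Bay.

Bay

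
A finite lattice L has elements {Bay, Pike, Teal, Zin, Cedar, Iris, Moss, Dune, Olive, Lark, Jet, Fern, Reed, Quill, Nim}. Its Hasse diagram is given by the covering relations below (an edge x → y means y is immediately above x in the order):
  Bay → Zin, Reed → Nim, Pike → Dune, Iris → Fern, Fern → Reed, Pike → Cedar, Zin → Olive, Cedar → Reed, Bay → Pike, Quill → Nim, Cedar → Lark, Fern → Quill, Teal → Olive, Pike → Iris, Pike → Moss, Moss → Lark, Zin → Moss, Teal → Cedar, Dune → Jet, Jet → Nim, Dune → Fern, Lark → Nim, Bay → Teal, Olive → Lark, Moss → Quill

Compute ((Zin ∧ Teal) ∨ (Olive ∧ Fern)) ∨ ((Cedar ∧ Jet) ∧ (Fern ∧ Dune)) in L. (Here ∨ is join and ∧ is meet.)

Zin ∧ Teal = Bay
Olive ∧ Fern = Bay
Bay ∨ Bay = Bay
Cedar ∧ Jet = Pike
Fern ∧ Dune = Dune
Pike ∧ Dune = Pike
Bay ∨ Pike = Pike

Pike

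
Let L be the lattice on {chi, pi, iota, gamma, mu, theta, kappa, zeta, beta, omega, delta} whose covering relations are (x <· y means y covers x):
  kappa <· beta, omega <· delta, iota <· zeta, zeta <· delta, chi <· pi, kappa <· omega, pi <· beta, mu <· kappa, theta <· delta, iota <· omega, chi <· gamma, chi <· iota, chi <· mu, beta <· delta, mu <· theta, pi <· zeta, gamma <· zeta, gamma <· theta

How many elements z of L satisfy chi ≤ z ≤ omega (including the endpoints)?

The interval [chi, omega] = {chi, iota, kappa, mu, omega}, which has 5 elements.

5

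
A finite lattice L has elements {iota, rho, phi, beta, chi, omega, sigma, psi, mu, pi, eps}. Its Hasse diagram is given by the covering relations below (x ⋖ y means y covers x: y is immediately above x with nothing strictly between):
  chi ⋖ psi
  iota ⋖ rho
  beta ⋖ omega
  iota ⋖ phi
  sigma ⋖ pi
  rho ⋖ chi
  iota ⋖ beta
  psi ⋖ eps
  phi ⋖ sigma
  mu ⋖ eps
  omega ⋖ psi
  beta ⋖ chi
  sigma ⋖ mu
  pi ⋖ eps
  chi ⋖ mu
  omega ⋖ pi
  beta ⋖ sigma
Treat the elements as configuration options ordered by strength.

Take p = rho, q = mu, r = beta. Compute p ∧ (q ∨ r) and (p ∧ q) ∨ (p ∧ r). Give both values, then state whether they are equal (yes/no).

rho; rho; yes

q ∨ r = mu, so p ∧ (q ∨ r) = rho ∧ mu = rho.
p ∧ q = rho and p ∧ r = iota, so (p ∧ q) ∨ (p ∧ r) = rho ∨ iota = rho.
Equal: yes.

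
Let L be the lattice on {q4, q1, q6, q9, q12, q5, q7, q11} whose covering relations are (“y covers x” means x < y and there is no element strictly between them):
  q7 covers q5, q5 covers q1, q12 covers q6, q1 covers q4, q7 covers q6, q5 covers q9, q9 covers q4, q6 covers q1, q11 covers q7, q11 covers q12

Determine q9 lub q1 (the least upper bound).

q5

Common upper bounds of {q9, q1}: q11, q5, q7.
The least among these is q5.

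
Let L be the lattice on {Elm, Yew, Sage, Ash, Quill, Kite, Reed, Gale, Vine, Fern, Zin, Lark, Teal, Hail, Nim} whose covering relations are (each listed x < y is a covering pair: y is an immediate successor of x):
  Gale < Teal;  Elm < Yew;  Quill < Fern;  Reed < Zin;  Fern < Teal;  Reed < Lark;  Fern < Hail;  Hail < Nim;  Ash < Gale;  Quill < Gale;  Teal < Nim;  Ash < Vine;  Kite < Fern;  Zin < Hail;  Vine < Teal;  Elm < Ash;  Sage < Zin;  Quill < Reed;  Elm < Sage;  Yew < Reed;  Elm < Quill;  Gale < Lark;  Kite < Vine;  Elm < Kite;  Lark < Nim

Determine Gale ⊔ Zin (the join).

Nim

Common upper bounds of {Gale, Zin}: Nim.
The least among these is Nim.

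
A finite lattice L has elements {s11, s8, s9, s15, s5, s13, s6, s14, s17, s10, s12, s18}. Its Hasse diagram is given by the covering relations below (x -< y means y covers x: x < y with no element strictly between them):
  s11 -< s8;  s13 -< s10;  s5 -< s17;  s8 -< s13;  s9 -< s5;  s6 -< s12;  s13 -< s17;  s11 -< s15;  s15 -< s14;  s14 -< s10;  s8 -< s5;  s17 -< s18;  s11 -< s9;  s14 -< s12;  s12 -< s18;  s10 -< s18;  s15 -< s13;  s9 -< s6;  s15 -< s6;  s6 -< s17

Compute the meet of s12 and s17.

Common lower bounds of {s12, s17}: s11, s15, s6, s9.
The greatest among these is s6.

s6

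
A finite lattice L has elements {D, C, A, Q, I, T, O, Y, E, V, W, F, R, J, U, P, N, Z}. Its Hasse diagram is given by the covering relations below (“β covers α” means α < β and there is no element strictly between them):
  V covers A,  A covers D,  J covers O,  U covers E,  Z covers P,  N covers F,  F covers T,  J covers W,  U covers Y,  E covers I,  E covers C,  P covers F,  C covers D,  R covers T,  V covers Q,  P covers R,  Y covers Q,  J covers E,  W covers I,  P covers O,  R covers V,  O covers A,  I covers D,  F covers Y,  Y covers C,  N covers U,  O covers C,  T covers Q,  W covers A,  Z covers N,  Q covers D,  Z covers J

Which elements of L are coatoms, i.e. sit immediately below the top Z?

The coatoms are exactly the elements covered by Z: J, N, P.

J, N, P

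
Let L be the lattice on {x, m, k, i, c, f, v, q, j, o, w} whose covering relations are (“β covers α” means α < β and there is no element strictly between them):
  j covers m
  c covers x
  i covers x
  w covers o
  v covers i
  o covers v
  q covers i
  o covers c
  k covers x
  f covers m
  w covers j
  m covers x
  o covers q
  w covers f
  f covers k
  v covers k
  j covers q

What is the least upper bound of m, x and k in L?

Common upper bounds of {m, x, k}: f, w.
The least among these is f.

f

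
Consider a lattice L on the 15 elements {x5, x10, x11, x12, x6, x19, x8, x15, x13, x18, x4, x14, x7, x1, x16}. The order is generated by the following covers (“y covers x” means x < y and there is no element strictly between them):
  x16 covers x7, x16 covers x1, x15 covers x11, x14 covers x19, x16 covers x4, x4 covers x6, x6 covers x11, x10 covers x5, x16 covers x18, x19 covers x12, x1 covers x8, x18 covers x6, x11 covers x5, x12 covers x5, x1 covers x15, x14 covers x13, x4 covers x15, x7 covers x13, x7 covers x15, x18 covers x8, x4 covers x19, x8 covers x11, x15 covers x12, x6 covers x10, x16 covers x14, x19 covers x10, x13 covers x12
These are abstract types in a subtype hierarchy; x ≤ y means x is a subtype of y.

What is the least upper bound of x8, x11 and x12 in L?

x1

Common upper bounds of {x8, x11, x12}: x1, x16.
The least among these is x1.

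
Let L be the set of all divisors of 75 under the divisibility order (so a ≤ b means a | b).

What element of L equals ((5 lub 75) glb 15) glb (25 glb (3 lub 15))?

5 ∨ 75 = 75
75 ∧ 15 = 15
3 ∨ 15 = 15
25 ∧ 15 = 5
15 ∧ 5 = 5

5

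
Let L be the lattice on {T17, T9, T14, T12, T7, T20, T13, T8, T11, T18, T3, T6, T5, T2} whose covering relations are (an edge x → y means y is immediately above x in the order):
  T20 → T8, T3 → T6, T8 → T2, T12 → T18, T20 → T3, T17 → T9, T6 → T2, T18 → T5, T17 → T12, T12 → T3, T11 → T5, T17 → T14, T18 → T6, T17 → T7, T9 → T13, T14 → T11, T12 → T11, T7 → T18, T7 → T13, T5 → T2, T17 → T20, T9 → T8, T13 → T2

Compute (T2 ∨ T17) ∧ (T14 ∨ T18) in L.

T2 ∨ T17 = T2
T14 ∨ T18 = T5
T2 ∧ T5 = T5

T5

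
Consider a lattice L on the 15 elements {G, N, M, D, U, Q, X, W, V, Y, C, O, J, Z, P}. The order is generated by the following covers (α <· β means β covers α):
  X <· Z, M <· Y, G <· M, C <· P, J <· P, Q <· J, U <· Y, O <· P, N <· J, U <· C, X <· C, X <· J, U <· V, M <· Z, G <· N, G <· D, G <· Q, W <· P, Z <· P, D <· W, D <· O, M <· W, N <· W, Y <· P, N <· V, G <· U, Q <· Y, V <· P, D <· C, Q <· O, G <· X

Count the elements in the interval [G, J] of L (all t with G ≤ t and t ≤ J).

The interval [G, J] = {G, J, N, Q, X}, which has 5 elements.

5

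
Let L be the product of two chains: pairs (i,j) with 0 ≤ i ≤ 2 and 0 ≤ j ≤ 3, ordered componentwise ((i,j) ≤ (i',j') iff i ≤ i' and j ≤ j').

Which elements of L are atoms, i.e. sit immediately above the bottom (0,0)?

(0,1), (1,0)

The atoms are exactly the elements that cover (0,0): (0,1), (1,0).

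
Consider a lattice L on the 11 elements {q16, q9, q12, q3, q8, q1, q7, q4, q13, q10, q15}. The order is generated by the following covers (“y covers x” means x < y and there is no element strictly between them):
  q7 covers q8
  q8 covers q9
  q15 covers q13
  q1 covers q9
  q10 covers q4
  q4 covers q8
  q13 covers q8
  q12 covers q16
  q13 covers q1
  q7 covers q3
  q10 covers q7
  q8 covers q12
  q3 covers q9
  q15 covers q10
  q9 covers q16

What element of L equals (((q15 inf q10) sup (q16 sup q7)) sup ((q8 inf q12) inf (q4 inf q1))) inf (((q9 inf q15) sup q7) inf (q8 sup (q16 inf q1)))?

q15 ∧ q10 = q10
q16 ∨ q7 = q7
q10 ∨ q7 = q10
q8 ∧ q12 = q12
q4 ∧ q1 = q9
q12 ∧ q9 = q16
q10 ∨ q16 = q10
q9 ∧ q15 = q9
q9 ∨ q7 = q7
q16 ∧ q1 = q16
q8 ∨ q16 = q8
q7 ∧ q8 = q8
q10 ∧ q8 = q8

q8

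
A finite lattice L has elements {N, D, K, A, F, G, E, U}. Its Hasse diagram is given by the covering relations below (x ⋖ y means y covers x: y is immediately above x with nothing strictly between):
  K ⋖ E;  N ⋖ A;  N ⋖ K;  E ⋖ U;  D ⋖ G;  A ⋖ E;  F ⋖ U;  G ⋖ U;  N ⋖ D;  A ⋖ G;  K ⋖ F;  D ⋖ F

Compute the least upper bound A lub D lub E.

U

Common upper bounds of {A, D, E}: U.
The least among these is U.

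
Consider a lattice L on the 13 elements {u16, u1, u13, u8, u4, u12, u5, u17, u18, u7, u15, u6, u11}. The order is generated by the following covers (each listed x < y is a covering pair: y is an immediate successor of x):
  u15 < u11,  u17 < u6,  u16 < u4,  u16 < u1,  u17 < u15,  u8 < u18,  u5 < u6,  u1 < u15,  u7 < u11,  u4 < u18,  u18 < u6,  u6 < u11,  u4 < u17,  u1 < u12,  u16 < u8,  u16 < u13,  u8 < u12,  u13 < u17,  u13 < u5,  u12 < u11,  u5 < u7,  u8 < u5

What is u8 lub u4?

u18

Common upper bounds of {u8, u4}: u11, u18, u6.
The least among these is u18.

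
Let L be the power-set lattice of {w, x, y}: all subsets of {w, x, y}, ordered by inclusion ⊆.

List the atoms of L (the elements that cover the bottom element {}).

{w}, {x}, {y}

The atoms are exactly the elements that cover {}: {w}, {x}, {y}.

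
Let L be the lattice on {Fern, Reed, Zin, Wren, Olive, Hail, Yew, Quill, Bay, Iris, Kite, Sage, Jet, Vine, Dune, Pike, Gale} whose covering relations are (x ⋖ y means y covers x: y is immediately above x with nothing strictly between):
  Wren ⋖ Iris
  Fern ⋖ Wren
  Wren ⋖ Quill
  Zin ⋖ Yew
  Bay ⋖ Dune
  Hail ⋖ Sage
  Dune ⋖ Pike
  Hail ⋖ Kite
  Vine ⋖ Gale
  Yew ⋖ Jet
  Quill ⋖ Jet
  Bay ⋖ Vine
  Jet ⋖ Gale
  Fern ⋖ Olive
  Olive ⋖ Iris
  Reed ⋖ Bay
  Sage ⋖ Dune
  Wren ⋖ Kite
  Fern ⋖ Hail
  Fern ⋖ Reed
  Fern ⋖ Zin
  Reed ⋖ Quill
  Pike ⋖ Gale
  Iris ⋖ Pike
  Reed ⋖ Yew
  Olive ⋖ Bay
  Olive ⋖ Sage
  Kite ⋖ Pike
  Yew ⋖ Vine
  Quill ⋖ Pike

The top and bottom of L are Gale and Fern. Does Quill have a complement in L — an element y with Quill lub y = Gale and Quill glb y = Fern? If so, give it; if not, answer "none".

For every candidate y, either Quill ∨ y ≠ Gale or Quill ∧ y ≠ Fern; no complement exists.

none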